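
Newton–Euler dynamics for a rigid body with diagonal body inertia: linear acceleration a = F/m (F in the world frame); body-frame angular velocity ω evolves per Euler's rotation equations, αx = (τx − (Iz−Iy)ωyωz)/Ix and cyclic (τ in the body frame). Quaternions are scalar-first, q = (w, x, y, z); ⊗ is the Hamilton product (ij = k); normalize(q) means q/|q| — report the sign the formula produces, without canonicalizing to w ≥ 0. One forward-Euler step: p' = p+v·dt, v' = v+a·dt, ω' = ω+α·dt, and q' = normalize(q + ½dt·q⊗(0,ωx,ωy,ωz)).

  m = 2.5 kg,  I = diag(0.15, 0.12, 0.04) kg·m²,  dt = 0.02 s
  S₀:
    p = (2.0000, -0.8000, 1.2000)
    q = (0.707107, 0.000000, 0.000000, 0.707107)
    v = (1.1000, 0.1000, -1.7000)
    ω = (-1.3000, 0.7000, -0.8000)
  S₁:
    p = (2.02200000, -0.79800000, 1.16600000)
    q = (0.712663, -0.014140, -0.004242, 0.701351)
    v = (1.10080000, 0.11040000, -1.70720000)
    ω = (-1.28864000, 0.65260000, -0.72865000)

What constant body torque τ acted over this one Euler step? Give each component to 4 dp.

τ = (0.1300, -0.1700, 0.1700)

ω₁ − ω₀ = (0.01136000, -0.04740000, 0.07135000)
τ = I·(Δω/dt) + ω₀×(Iω₀) = (0.1300, -0.1700, 0.1700)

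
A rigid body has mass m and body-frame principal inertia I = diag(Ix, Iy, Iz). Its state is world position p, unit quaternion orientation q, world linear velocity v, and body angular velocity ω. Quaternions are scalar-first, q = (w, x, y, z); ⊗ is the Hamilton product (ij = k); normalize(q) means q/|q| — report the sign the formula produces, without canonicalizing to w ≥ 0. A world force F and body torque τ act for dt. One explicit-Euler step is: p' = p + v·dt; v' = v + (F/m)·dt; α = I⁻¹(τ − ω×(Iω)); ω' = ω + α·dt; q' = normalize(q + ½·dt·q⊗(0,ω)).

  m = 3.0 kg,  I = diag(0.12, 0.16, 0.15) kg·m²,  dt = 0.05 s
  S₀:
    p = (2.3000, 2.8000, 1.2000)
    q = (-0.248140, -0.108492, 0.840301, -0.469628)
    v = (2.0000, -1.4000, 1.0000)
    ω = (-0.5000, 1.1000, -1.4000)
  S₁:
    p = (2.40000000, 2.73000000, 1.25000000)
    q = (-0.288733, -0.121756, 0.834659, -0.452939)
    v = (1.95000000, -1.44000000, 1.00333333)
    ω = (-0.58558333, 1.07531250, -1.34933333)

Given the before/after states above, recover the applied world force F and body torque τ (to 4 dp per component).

rate change Δω = (-0.08558333, -0.02468750, 0.05066667)
τ = I·(Δω/dt) + ω₀×(Iω₀) = (-0.1900, -0.1000, 0.1300)
Δv = v₁−v₀ = (-0.05000000, -0.04000000, 0.00333333)
F = m·Δv/dt = (-3.0000, -2.4000, 0.2000)

F = (-3.0000, -2.4000, 0.2000)
τ = (-0.1900, -0.1000, 0.1300)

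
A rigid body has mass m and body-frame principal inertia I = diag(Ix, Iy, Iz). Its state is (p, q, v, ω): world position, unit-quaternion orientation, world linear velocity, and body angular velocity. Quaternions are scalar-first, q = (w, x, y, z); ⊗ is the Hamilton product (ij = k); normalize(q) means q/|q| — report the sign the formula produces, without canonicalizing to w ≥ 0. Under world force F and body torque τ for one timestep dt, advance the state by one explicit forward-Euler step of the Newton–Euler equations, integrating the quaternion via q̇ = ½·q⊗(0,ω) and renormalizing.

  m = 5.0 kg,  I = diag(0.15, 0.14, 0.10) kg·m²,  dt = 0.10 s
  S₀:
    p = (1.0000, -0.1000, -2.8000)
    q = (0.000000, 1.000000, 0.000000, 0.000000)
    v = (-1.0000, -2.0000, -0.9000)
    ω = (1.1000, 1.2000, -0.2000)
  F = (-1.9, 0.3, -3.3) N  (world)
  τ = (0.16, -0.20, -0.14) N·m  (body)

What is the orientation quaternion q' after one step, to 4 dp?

q' = (-0.0548, 0.9967, 0.0100, 0.0598)

Hamilton product q⊗(0,ω) = (-1.1000000, 0.0000000, 0.2000000, 1.2000000)
updated quaternion q' = (-0.0548, 0.9967, 0.0100, 0.0598)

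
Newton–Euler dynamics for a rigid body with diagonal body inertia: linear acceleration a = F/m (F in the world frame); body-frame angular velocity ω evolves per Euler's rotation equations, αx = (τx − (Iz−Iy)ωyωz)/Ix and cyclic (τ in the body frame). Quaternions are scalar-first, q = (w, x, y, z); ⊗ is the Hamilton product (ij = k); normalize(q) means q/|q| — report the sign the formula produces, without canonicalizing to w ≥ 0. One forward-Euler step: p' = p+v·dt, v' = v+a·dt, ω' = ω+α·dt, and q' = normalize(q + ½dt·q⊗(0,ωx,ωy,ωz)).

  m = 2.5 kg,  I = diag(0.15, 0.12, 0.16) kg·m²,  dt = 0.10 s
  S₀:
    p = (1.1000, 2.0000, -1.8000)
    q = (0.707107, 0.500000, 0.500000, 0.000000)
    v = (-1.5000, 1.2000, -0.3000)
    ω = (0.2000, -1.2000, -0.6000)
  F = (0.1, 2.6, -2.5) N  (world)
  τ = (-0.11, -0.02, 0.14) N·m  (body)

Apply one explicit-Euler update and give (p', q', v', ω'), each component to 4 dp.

p' = (0.9500, 2.1200, -1.8300)
q' = (0.7304, 0.4909, 0.4715, -0.0561)
v' = (-1.4960, 1.3040, -0.4000)
ω' = (0.1075, -1.2177, -0.5170)

linear accel F/m = (0.0400, 1.0400, -1.0000)
p + v·dt = (0.9500, 2.1200, -1.8300)
v' = v + a·dt = (-1.4960, 1.3040, -0.4000)
(τ − ω×Iω)/I = (-0.9253, -0.1767, 0.8300)
ω' = ω + α·dt = (0.1075, -1.2177, -0.5170)
q⊗(0,ω) = (0.5000000, -0.1585786, -0.5485284, -1.1242642)
q' = normalize(q + ½dt·q⊗(0,ω)) = (0.7304, 0.4909, 0.4715, -0.0561)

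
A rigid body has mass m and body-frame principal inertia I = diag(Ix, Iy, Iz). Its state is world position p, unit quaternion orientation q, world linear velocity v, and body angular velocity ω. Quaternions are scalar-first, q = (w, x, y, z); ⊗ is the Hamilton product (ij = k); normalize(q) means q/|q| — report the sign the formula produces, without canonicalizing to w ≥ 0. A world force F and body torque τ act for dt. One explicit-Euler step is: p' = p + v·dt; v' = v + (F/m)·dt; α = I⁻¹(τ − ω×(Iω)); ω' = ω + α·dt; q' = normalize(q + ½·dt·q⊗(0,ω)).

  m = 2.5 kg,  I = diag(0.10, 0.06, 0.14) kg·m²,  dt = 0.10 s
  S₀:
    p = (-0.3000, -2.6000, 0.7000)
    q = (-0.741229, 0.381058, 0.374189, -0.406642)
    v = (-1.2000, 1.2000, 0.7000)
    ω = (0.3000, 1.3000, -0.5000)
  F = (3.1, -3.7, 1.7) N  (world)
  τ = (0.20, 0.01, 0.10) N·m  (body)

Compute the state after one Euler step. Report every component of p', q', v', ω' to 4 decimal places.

p' = (-0.4200, -2.4800, 0.7700)
q' = (-0.7795, 0.3860, 0.3286, -0.3680)
v' = (-1.0760, 1.0520, 0.7680)
ω' = (0.5520, 1.3067, -0.4174)

α = I⁻¹(τ − ω×Iω) = (2.5200, 0.0667, 0.8257)
new body rate ω' = (0.5520, 1.3067, -0.4174)
2q̇ = q⊗(0,ω) = (-0.8040841, 0.1191714, -0.8950613, 0.7537332)
q + ½dt·q⊗(0,ω), renormalized = (-0.7795, 0.3860, 0.3286, -0.3680)
a = (1.2400, -1.4800, 0.6800)
new position p' = (-0.4200, -2.4800, 0.7700)
v + (F/m)dt = (-1.0760, 1.0520, 0.7680)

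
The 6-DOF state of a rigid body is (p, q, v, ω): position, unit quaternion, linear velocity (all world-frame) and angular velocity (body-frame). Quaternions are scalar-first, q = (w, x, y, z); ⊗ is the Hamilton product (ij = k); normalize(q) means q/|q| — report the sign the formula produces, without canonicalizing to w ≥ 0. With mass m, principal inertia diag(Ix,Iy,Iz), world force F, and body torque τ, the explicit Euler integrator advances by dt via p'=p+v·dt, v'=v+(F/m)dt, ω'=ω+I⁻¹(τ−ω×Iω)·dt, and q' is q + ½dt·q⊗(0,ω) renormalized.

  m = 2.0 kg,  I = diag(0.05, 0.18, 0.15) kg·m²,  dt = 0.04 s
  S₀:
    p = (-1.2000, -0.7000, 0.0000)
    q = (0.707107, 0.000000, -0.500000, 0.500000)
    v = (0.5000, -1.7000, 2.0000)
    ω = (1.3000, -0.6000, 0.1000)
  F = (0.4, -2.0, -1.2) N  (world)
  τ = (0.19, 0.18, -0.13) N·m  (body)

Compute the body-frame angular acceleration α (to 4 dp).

α = (3.7640, 1.0722, -0.1907)

ω×(Iω) gyroscopic = (0.0018, -0.0130, -0.1014)
angular accel α = (3.7640, 1.0722, -0.1907)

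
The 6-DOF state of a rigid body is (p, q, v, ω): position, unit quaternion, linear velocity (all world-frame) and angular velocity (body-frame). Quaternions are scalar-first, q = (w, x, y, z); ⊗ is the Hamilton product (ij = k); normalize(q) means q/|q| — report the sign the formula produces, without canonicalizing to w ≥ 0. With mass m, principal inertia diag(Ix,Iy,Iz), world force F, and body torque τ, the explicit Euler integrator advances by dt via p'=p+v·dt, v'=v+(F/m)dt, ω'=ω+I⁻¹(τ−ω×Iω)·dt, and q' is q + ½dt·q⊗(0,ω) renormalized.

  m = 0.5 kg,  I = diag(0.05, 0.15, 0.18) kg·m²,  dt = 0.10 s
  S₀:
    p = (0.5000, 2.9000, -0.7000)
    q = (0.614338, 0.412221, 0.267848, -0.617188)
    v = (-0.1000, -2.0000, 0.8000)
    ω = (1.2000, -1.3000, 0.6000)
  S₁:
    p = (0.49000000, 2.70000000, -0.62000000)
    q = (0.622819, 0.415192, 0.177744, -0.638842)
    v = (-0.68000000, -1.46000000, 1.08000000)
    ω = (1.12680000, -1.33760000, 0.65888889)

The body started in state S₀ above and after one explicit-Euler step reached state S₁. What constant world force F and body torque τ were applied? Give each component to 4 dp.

F = (-2.9000, 2.7000, 1.4000)
τ = (-0.0600, -0.1500, -0.0500)

v₁ − v₀ = (-0.58000000, 0.54000000, 0.28000000)
applied force F = (-2.9000, 2.7000, 1.4000)
Δω = ω₁−ω₀ = (-0.07320000, -0.03760000, 0.05888889)
ω₀×(Iω₀) = (-0.0234, -0.0936, -0.1560)
I·α + gyro = (-0.0600, -0.1500, -0.0500)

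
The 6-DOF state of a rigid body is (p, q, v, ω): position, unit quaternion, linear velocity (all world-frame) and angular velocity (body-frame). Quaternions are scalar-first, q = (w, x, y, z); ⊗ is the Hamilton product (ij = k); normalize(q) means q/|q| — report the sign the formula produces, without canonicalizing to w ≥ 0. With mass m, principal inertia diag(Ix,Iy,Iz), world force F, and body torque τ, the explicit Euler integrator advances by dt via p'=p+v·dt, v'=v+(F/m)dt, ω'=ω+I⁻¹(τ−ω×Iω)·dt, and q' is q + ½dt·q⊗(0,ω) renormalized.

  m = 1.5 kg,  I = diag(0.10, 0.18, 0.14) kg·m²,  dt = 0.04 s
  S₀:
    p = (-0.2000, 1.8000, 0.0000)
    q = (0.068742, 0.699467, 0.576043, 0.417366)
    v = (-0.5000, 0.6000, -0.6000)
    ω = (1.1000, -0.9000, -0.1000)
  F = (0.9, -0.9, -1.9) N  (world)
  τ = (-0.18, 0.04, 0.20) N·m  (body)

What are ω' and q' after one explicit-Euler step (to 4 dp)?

ω' = (1.0294, -0.8921, -0.0202)
q' = (0.0645, 0.7071, 0.5851, 0.3918)

angular accel α = (-1.7640, 0.1978, 1.9943)
new body rate ω' = (1.0294, -0.8921, -0.0202)
Hamilton product q⊗(0,ω) = (-0.2092384, 0.3936413, 0.4671815, -1.2700418)
updated quaternion q' = (0.0645, 0.7071, 0.5851, 0.3918)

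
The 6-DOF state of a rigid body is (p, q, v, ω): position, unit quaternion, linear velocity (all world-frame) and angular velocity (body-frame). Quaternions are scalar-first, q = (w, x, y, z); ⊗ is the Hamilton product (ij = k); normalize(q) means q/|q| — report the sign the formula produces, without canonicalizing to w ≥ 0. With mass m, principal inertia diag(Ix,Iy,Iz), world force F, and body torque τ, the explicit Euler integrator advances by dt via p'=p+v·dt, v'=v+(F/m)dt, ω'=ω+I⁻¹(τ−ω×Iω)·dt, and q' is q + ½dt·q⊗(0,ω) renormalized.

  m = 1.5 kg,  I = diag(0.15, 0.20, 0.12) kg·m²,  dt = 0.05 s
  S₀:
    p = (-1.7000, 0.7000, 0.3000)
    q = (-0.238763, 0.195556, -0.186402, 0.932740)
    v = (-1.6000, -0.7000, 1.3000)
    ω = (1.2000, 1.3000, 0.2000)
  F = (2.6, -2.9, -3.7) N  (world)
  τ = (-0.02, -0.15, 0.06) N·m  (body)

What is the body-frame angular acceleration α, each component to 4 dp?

α = (0.0053, -0.7860, -0.1500)

gyro term ω×Iω = (-0.0208, 0.0072, 0.0780)
α = I⁻¹(τ − ω×Iω) = (0.0053, -0.7860, -0.1500)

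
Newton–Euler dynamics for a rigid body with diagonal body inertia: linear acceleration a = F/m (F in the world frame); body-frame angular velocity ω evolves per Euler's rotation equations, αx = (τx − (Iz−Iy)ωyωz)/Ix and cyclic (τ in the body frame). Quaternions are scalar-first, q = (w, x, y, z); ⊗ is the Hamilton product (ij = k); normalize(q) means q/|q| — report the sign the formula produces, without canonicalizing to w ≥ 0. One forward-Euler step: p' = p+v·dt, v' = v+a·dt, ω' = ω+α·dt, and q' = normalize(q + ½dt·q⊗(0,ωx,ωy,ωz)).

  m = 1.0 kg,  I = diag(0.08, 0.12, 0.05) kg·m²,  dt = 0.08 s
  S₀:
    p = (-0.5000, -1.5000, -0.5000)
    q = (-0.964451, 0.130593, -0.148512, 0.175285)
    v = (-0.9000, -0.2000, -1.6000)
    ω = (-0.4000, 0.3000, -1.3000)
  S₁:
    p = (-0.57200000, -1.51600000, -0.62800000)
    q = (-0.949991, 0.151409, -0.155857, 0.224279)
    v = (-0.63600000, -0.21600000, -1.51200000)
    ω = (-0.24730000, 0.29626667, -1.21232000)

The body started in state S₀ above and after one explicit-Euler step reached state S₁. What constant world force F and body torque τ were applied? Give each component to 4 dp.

Δω = ω₁−ω₀ = (0.15270000, -0.00373333, 0.08768000)
precession coupling = (0.0273, 0.0156, -0.0048)
τ = I·(Δω/dt) + ω₀×(Iω₀) = (0.1800, 0.0100, 0.0500)
Δv = v₁−v₀ = (0.26400000, -0.01600000, 0.08800000)
F = m·Δv/dt = (3.3000, -0.2000, 1.1000)

F = (3.3000, -0.2000, 1.1000)
τ = (0.1800, 0.0100, 0.0500)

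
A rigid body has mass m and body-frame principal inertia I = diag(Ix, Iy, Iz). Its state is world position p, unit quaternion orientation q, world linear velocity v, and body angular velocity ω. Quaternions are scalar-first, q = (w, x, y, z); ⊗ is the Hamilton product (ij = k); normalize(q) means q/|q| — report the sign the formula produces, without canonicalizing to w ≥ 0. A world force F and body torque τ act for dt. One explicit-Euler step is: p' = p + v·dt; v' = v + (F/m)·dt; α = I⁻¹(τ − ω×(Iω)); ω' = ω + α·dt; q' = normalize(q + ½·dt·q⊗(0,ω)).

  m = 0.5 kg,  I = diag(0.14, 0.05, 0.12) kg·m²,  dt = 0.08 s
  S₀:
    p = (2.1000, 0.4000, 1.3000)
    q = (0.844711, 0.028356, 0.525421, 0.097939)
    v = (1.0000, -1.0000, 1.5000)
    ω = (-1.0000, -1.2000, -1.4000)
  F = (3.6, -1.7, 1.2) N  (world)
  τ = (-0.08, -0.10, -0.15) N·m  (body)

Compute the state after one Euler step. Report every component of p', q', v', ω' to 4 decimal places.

a = F/m = (7.2000, -3.4000, 2.4000)
new position p' = (2.1800, 0.3200, 1.4200)
new velocity v' = (1.5760, -1.2720, 1.6920)
α = I⁻¹(τ − ω×Iω) = (-1.4114, -2.5600, -0.3500)
ω + α·dt = (-1.1129, -1.4048, -1.4280)
Hamilton product q⊗(0,ω) = (0.7959758, -1.4627736, -1.0718938, -0.6912016)
updated quaternion q' = (0.8735, -0.0300, 0.4809, 0.0700)

p' = (2.1800, 0.3200, 1.4200)
q' = (0.8735, -0.0300, 0.4809, 0.0700)
v' = (1.5760, -1.2720, 1.6920)
ω' = (-1.1129, -1.4048, -1.4280)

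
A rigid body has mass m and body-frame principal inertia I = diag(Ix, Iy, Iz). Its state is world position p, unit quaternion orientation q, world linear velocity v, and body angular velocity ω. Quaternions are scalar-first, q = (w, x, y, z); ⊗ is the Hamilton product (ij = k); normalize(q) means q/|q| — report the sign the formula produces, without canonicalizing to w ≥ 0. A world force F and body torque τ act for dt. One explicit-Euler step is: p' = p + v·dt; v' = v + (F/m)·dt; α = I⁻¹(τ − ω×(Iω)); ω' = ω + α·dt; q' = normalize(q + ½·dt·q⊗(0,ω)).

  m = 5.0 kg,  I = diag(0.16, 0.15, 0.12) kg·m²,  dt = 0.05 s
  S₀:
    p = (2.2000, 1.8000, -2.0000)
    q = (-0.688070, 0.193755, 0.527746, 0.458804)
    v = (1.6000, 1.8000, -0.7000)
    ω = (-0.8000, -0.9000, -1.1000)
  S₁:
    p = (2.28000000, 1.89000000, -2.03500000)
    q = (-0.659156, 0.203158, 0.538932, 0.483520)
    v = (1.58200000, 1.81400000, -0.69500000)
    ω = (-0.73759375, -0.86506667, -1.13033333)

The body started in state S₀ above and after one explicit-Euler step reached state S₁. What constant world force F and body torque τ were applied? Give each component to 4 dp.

ω₁ − ω₀ = (0.06240625, 0.03493333, -0.03033333)
ω₀×(Iω₀) = (-0.0297, 0.0352, -0.0072)
applied torque τ = (0.1700, 0.1400, -0.0800)
Δv = v₁−v₀ = (-0.01800000, 0.01400000, 0.00500000)
F = m·Δv/dt = (-1.8000, 1.4000, 0.5000)

F = (-1.8000, 1.4000, 0.5000)
τ = (0.1700, 0.1400, -0.0800)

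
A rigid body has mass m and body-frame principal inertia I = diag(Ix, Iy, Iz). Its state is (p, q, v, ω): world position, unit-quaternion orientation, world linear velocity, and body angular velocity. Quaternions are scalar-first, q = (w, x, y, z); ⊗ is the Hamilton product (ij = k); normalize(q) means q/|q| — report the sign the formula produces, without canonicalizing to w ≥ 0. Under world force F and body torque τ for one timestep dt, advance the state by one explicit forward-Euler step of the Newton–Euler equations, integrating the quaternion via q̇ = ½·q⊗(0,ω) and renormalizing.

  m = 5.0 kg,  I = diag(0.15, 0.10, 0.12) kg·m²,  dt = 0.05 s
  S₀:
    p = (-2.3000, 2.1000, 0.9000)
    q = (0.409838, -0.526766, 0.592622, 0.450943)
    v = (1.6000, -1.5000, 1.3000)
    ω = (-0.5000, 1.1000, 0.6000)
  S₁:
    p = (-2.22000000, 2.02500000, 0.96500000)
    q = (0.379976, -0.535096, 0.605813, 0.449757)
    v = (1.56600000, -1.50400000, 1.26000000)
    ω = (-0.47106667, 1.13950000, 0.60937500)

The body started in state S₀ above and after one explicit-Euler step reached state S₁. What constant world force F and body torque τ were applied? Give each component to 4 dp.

F = (-3.4000, -0.4000, -4.0000)
τ = (0.1000, 0.0700, 0.0500)

v₁ − v₀ = (-0.03400000, -0.00400000, -0.04000000)
m·(v₁−v₀)/dt = (-3.4000, -0.4000, -4.0000)
rate change Δω = (0.02893333, 0.03950000, 0.00937500)
ω₀×(Iω₀) = (0.0132, -0.0090, 0.0275)
τ = I·(Δω/dt) + ω₀×(Iω₀) = (0.1000, 0.0700, 0.0500)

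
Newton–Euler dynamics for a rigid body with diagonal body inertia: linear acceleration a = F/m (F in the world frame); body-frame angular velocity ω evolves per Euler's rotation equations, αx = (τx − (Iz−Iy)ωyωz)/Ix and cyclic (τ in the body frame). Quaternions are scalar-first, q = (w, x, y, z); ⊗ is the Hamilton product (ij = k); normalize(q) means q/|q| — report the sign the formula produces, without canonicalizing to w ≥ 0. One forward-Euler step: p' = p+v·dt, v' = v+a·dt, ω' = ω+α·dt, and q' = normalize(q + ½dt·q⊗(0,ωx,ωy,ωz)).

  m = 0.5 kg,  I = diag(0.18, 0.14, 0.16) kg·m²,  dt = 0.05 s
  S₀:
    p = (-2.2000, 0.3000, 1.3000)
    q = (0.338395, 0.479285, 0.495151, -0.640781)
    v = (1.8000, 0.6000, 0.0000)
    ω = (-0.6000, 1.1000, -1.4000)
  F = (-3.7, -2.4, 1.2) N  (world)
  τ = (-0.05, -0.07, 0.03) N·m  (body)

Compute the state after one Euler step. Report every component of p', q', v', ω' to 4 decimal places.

a = F/m = (-7.4000, -4.8000, 2.4000)
p' = p + v·dt = (-2.1100, 0.3300, 1.3000)
new velocity v' = (1.4300, 0.3600, 0.1200)
ω×(Iω) gyroscopic = (-0.0308, 0.0168, 0.0264)
α = I⁻¹(τ − ω×Iω) = (-0.1067, -0.6200, 0.0225)
ω' = ω + α·dt = (-0.6053, 1.0690, -1.3989)
2q̇ = q⊗(0,ω) = (-1.1541885, -0.1913893, 1.4277021, 0.3505511)
updated quaternion q' = (0.3092, 0.4740, 0.5303, -0.6313)

p' = (-2.1100, 0.3300, 1.3000)
q' = (0.3092, 0.4740, 0.5303, -0.6313)
v' = (1.4300, 0.3600, 0.1200)
ω' = (-0.6053, 1.0690, -1.3989)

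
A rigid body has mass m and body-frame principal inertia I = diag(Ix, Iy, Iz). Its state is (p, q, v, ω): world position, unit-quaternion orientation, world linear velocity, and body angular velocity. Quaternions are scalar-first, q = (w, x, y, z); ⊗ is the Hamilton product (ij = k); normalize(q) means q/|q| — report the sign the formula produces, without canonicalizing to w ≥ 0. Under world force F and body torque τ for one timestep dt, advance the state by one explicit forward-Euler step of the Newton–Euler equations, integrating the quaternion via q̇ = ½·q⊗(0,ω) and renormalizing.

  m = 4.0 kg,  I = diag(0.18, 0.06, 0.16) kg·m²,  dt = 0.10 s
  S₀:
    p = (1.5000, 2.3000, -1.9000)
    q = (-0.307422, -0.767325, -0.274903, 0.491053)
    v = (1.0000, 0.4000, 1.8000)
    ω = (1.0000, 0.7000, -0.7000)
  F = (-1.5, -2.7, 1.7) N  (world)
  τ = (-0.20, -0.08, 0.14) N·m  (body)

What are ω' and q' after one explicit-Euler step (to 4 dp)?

gyro term ω×Iω = (-0.0490, -0.0140, -0.0840)
(τ − ω×Iω)/I = (-0.8389, -1.1000, 1.4000)
ω' = ω + α·dt = (0.9161, 0.5900, -0.5600)
Hamilton product q⊗(0,ω) = (1.3034942, -0.4587270, -0.2612699, -0.0470291)
updated quaternion q' = (-0.2416, -0.7883, -0.2873, 0.4875)

ω' = (0.9161, 0.5900, -0.5600)
q' = (-0.2416, -0.7883, -0.2873, 0.4875)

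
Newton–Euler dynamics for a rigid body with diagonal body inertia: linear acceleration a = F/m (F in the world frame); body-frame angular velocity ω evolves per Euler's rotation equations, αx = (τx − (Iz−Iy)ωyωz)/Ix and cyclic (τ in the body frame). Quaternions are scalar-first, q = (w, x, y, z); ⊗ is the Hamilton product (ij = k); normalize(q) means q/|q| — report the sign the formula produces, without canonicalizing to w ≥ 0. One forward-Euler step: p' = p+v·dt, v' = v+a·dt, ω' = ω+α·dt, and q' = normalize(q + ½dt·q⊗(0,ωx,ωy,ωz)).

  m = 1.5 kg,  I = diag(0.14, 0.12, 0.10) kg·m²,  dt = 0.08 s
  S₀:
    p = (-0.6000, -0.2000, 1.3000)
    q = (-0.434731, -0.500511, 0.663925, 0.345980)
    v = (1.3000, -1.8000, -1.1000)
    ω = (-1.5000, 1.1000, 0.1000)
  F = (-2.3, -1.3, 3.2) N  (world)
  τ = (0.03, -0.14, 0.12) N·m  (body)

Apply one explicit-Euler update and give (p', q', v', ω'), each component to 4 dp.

precession coupling ω×(Iω) = (-0.0022, -0.0060, 0.0330)
angular accel α = (0.2300, -1.1167, 0.8700)
ω' = ω + α·dt = (-1.4816, 1.0107, 0.1696)
Hamilton product q⊗(0,ω) = (-1.5156820, 0.3379110, -0.9471230, 0.4018523)
updated quaternion q' = (-0.4940, -0.4856, 0.6243, 0.3611)
a = (-1.5333, -0.8667, 2.1333)
p' = p + v·dt = (-0.4960, -0.3440, 1.2120)
v' = v + a·dt = (1.1773, -1.8693, -0.9293)

p' = (-0.4960, -0.3440, 1.2120)
q' = (-0.4940, -0.4856, 0.6243, 0.3611)
v' = (1.1773, -1.8693, -0.9293)
ω' = (-1.4816, 1.0107, 0.1696)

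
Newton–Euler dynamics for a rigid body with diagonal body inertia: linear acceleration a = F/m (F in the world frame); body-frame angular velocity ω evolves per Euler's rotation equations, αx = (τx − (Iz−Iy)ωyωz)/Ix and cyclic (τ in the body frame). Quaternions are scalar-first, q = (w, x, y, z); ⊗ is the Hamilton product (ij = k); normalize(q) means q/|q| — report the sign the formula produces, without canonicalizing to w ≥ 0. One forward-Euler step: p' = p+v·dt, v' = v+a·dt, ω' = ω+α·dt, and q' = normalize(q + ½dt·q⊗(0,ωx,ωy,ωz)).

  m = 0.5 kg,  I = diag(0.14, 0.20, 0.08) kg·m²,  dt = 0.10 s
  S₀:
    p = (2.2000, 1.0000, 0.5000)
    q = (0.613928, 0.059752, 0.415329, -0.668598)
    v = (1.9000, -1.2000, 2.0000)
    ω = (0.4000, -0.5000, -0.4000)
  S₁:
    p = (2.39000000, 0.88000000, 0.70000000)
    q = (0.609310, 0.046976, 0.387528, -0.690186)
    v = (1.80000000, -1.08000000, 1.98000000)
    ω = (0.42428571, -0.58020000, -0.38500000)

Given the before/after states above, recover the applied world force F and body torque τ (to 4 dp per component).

ω₁ − ω₀ = (0.02428571, -0.08020000, 0.01500000)
τ = I·(Δω/dt) + ω₀×(Iω₀) = (0.0100, -0.1700, 0.0000)
velocity change Δv = (-0.10000000, 0.12000000, -0.02000000)
applied force F = (-0.5000, 0.6000, -0.1000)

F = (-0.5000, 0.6000, -0.1000)
τ = (0.0100, -0.1700, 0.0000)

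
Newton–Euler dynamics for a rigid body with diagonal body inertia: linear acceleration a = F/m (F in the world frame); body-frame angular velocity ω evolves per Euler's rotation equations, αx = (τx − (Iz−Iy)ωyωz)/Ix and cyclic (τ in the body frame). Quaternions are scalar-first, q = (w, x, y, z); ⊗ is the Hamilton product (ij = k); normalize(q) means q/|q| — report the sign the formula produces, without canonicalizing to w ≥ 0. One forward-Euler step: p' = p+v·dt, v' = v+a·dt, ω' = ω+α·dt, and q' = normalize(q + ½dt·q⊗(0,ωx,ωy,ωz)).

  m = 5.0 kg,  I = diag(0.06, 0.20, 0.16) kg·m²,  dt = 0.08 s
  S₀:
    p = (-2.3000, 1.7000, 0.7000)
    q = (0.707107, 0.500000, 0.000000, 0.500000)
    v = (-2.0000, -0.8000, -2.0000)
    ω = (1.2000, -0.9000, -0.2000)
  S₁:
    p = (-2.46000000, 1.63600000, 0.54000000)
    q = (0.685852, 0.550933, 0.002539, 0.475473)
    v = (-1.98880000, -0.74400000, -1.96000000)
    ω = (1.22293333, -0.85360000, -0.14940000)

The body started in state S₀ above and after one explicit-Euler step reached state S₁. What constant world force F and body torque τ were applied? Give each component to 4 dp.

F = (0.7000, 3.5000, 2.5000)
τ = (0.0100, 0.1400, -0.0500)

Δω = ω₁−ω₀ = (0.02293333, 0.04640000, 0.05060000)
gyro term ω₀×Iω₀ = (-0.0072, 0.0240, -0.1512)
I·α + gyro = (0.0100, 0.1400, -0.0500)
velocity change Δv = (0.01120000, 0.05600000, 0.04000000)
applied force F = (0.7000, 3.5000, 2.5000)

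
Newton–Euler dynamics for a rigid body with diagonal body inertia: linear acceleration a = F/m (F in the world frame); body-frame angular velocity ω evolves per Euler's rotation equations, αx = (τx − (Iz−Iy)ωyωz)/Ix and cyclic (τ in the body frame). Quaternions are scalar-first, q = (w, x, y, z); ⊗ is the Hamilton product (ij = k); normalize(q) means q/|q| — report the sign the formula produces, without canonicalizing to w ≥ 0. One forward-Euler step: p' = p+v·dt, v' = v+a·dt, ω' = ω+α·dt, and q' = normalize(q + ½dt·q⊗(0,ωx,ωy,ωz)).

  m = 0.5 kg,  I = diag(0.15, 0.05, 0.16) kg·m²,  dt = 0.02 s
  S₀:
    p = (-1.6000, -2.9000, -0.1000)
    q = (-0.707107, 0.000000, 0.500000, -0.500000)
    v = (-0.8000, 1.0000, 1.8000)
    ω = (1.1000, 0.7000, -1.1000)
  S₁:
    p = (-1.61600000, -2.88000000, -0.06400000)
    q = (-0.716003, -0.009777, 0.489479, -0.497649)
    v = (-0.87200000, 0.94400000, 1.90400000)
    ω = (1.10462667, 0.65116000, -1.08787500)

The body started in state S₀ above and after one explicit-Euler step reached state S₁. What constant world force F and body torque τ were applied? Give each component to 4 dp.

v₁ − v₀ = (-0.07200000, -0.05600000, 0.10400000)
applied force F = (-1.8000, -1.4000, 2.6000)
rate change Δω = (0.00462667, -0.04884000, 0.01212500)
I·α + gyro = (-0.0500, -0.1100, 0.0200)

F = (-1.8000, -1.4000, 2.6000)
τ = (-0.0500, -0.1100, 0.0200)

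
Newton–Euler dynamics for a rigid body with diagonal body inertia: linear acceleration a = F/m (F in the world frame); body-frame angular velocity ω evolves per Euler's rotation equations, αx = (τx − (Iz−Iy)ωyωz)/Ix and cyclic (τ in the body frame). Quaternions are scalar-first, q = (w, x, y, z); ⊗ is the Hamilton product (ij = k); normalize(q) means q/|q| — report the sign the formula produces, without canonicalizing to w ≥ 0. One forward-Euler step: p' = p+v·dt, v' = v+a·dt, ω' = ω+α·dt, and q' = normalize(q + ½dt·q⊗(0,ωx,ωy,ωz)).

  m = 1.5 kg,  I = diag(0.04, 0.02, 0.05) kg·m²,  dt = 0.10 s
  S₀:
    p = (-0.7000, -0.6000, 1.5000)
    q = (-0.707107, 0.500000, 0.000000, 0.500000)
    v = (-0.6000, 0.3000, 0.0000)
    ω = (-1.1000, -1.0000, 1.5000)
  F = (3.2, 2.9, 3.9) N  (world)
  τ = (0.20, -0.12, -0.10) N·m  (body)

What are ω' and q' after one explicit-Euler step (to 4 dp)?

precession coupling ω×(Iω) = (-0.0450, 0.0165, -0.0220)
angular accel α = (6.1250, -6.8250, -1.5600)
ω + α·dt = (-0.4875, -1.6825, 1.3440)
2q̇ = q⊗(0,ω) = (-0.2000000, 1.2778177, -0.5928930, -1.5606605)
q + ½dt·q⊗(0,ω), renormalized = (-0.7131, 0.5608, -0.0295, 0.4196)

ω' = (-0.4875, -1.6825, 1.3440)
q' = (-0.7131, 0.5608, -0.0295, 0.4196)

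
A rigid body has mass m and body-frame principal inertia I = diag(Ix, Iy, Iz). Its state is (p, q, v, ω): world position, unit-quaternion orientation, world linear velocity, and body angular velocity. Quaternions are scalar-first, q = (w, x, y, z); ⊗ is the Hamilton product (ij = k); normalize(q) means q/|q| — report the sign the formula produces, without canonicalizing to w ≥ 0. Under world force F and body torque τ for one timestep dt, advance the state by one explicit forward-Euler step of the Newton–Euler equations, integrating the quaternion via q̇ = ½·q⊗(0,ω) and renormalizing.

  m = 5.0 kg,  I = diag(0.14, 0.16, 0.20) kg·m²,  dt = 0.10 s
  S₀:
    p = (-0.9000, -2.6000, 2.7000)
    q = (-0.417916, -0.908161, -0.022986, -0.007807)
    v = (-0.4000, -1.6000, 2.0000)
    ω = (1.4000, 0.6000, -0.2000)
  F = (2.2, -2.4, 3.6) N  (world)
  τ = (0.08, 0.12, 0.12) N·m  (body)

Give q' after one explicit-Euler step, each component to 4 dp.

q⊗(0,ω) = (1.2836556, -0.5758010, -0.4433116, -0.4291330)
q + ½dt·q⊗(0,ω), renormalized = (-0.3527, -0.9342, -0.0450, -0.0292)

q' = (-0.3527, -0.9342, -0.0450, -0.0292)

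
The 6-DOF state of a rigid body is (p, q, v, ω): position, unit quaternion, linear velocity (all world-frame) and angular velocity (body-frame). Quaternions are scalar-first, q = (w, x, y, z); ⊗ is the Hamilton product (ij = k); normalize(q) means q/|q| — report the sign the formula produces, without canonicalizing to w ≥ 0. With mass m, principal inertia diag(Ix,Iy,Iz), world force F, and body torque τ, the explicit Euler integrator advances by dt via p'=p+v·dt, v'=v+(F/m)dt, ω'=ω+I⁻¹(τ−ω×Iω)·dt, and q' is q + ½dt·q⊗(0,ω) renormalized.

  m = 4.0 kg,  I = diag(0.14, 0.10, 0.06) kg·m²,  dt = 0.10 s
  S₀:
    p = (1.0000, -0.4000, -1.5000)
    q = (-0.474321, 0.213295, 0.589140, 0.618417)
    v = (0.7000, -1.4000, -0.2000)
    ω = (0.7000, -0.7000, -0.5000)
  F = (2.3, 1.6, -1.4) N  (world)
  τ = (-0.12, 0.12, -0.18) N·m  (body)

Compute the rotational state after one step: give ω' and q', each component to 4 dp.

ω' = (0.6243, -0.5520, -0.8327)
q' = (-0.4450, 0.2033, 0.6317, 0.6013)

ω×(Iω) gyroscopic = (-0.0140, -0.0280, 0.0196)
angular accel α = (-0.7571, 1.4800, -3.3267)
ω + α·dt = (0.6243, -0.5520, -0.8327)
2q̇ = q⊗(0,ω) = (0.5723000, -0.1937028, 0.8715641, -0.3245440)
q' = normalize(q + ½dt·q⊗(0,ω)) = (-0.4450, 0.2033, 0.6317, 0.6013)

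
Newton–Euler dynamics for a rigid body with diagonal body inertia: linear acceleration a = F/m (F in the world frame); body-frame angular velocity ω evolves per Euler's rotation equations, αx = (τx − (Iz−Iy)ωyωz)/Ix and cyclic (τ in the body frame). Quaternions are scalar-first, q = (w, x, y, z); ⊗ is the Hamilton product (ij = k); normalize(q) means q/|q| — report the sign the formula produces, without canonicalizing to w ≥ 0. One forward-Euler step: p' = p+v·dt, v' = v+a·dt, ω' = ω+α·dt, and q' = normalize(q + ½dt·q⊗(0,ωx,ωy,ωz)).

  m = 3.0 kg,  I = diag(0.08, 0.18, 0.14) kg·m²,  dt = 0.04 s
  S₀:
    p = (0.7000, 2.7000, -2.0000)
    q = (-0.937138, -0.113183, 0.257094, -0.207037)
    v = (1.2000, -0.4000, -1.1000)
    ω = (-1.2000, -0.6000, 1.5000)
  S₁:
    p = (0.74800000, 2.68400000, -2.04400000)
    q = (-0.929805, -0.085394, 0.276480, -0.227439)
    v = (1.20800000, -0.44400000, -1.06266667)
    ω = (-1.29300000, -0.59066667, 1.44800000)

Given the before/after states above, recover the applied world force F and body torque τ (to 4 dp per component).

F = (0.6000, -3.3000, 2.8000)
τ = (-0.1500, 0.1500, -0.1100)

velocity change Δv = (0.00800000, -0.04400000, 0.03733333)
F = m·Δv/dt = (0.6000, -3.3000, 2.8000)
rate change Δω = (-0.09300000, 0.00933333, -0.05200000)
ω₀×(Iω₀) = (0.0360, 0.1080, 0.0720)
applied torque τ = (-0.1500, 0.1500, -0.1100)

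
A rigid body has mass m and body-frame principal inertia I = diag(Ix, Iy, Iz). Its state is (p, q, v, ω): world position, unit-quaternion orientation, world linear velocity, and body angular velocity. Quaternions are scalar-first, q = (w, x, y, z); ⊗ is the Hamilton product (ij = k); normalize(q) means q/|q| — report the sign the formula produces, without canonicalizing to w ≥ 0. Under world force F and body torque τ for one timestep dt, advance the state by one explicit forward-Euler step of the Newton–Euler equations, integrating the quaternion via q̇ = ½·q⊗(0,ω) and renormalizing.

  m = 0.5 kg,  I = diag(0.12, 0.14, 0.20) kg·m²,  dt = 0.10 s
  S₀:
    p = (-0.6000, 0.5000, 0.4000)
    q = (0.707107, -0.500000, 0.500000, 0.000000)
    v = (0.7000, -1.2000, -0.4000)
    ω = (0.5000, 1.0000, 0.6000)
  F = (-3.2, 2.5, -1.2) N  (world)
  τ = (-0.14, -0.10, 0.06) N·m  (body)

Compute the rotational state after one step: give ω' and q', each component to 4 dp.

ω' = (0.3533, 0.9457, 0.6250)
q' = (0.6932, -0.4664, 0.5493, -0.0163)

ω×(Iω) gyroscopic = (0.0360, -0.0240, 0.0100)
(τ − ω×Iω)/I = (-1.4667, -0.5429, 0.2500)
ω + α·dt = (0.3533, 0.9457, 0.6250)
Hamilton product q⊗(0,ω) = (-0.2500000, 0.6535535, 1.0071070, -0.3257358)
q' = normalize(q + ½dt·q⊗(0,ω)) = (0.6932, -0.4664, 0.5493, -0.0163)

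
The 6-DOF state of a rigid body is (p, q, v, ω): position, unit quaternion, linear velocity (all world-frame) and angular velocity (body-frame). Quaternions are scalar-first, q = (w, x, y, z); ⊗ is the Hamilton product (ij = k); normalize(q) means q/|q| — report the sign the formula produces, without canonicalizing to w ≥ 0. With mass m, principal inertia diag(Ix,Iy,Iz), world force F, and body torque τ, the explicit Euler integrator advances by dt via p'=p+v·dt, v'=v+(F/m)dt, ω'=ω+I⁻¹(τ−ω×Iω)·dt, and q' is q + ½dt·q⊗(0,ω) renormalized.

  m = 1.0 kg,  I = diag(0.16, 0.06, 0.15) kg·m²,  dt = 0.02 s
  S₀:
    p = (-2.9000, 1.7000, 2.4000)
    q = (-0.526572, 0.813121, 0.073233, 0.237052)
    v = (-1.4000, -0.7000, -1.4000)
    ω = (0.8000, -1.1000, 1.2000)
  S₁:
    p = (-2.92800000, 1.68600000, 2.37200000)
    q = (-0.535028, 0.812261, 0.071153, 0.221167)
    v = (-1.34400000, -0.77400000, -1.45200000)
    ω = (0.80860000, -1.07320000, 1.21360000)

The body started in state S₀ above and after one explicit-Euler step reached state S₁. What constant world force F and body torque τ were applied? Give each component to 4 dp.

rate change Δω = (0.00860000, 0.02680000, 0.01360000)
precession coupling = (-0.1188, 0.0096, 0.0880)
τ = I·(Δω/dt) + ω₀×(Iω₀) = (-0.0500, 0.0900, 0.1900)
Δv = v₁−v₀ = (0.05600000, -0.07400000, -0.05200000)
m·(v₁−v₀)/dt = (2.8000, -3.7000, -2.6000)

F = (2.8000, -3.7000, -2.6000)
τ = (-0.0500, 0.0900, 0.1900)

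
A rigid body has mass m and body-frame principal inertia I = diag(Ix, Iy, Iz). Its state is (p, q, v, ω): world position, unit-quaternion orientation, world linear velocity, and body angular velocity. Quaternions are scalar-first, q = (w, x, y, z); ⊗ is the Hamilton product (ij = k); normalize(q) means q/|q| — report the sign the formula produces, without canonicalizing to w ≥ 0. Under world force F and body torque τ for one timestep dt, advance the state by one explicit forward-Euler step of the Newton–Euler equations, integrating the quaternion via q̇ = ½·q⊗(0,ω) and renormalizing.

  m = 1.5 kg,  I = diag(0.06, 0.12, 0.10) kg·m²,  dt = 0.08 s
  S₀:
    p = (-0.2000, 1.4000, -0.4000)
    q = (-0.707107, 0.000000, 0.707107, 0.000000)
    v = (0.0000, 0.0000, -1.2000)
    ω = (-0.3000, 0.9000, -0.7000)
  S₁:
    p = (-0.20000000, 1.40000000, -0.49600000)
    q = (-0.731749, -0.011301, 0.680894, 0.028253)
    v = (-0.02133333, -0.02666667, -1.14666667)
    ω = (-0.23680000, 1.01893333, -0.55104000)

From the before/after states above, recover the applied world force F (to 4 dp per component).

velocity change Δv = (-0.02133333, -0.02666667, 0.05333333)
m·(v₁−v₀)/dt = (-0.4000, -0.5000, 1.0000)

F = (-0.4000, -0.5000, 1.0000)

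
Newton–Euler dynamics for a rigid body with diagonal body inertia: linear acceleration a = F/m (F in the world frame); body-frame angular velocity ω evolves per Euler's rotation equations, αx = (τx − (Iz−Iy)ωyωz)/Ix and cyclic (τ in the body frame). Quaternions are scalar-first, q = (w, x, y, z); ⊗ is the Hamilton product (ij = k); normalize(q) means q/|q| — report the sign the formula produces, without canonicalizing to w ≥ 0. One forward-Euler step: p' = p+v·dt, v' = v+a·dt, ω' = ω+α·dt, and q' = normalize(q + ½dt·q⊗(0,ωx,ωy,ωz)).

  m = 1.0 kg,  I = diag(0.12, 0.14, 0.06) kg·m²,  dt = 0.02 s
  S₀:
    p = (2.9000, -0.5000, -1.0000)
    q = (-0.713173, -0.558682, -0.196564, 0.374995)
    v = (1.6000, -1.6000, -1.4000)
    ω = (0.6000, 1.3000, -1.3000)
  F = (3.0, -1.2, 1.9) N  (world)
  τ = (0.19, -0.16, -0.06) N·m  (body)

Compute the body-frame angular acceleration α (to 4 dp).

gyro term ω×Iω = (0.1352, -0.0468, 0.0156)
(τ − ω×Iω)/I = (0.4567, -0.8086, -1.2600)

α = (0.4567, -0.8086, -1.2600)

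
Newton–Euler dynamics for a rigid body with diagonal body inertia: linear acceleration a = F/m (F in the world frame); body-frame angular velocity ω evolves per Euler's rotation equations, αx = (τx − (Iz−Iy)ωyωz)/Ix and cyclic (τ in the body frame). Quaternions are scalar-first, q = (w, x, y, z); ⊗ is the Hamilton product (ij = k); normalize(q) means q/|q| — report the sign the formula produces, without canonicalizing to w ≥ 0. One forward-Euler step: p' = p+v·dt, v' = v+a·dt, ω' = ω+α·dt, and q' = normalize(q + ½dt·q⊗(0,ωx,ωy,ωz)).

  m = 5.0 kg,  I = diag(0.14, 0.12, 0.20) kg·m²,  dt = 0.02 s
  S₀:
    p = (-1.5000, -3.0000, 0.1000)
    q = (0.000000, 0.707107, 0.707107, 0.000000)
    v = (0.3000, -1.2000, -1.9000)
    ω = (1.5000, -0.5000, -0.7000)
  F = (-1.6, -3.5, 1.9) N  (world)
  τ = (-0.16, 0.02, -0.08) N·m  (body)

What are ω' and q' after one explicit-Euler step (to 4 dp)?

ω' = (1.4731, -0.5072, -0.7095)
q' = (-0.0071, 0.7021, 0.7120, -0.0141)

gyro term ω×Iω = (0.0280, 0.0630, 0.0150)
angular accel α = (-1.3429, -0.3583, -0.4750)
new body rate ω' = (1.4731, -0.5072, -0.7095)
Hamilton product q⊗(0,ω) = (-0.7071070, -0.4949749, 0.4949749, -1.4142140)
updated quaternion q' = (-0.0071, 0.7021, 0.7120, -0.0141)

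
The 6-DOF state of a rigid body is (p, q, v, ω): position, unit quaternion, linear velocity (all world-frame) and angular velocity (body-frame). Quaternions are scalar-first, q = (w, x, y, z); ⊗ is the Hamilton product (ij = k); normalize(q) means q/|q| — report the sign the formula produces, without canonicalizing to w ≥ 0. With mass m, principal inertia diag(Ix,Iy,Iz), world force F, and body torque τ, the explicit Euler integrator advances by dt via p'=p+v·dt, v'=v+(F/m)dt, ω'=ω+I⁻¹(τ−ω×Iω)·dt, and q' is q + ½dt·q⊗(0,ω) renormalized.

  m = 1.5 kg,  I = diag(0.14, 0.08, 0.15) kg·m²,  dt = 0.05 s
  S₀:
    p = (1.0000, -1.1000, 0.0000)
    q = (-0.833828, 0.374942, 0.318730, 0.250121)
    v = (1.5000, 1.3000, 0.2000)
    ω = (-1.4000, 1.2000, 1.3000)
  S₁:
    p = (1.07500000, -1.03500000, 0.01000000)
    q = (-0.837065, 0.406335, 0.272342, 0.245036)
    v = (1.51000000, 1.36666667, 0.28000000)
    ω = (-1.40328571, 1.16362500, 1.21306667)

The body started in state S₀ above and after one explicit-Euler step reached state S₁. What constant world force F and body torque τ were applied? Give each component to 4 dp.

v₁ − v₀ = (0.01000000, 0.06666667, 0.08000000)
m·(v₁−v₀)/dt = (0.3000, 2.0000, 2.4000)
ω₁ − ω₀ = (-0.00328571, -0.03637500, -0.08693333)
gyro term ω₀×Iω₀ = (0.1092, 0.0182, 0.1008)
τ = I·(Δω/dt) + ω₀×(Iω₀) = (0.1000, -0.0400, -0.1600)

F = (0.3000, 2.0000, 2.4000)
τ = (0.1000, -0.0400, -0.1600)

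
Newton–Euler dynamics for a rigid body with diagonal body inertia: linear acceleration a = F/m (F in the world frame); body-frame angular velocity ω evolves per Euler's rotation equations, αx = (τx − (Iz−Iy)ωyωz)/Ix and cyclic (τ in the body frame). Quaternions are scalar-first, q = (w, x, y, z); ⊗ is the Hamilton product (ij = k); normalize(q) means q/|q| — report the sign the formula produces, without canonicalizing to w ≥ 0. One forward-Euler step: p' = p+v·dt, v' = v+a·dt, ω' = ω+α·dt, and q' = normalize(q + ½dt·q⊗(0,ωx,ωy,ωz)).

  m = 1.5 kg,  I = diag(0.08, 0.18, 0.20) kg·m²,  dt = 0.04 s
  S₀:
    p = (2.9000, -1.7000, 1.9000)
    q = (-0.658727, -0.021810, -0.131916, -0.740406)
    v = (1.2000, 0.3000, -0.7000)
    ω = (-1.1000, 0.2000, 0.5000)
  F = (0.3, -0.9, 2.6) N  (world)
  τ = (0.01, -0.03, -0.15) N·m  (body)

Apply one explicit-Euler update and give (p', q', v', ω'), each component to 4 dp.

p' = (2.9480, -1.6880, 1.8720)
q' = (-0.6511, -0.0057, -0.1180, -0.7498)
v' = (1.2080, 0.2760, -0.6307)
ω' = (-1.0960, 0.1787, 0.4744)

new position p' = (2.9480, -1.6880, 1.8720)
new velocity v' = (1.2080, 0.2760, -0.6307)
gyro term ω×Iω = (0.0020, 0.0660, -0.0220)
(τ − ω×Iω)/I = (0.1000, -0.5333, -0.6400)
ω + α·dt = (-1.0960, 0.1787, 0.4744)
2q̇ = q⊗(0,ω) = (0.3725952, 0.8067229, 0.6936062, -0.4788331)
q' = normalize(q + ½dt·q⊗(0,ω)) = (-0.6511, -0.0057, -0.1180, -0.7498)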